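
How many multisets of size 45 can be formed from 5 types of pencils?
C(45+5-1, 5-1) = C(49, 4) = 211876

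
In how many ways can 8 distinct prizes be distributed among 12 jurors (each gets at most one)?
P(12,8) = 12!/(12-8)! = 19958400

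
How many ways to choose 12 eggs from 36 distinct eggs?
C(36,12) = 36!/(12!×24!) = 1251677700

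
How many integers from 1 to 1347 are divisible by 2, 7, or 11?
⌊1347/2⌋+⌊1347/7⌋+⌊1347/11⌋ - ⌊1347/14⌋-⌊1347/22⌋-⌊1347/77⌋ + ⌊1347/154⌋ = 673+192+122 - 96-61-17 + 8 = 821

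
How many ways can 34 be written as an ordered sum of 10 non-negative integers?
C(34+10-1, 10-1) = C(43, 9) = 563921995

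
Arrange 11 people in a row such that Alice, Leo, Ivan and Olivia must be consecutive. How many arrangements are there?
Treat the 4 as one block: (11-4+1)! × 4! = 40320 × 24 = 967680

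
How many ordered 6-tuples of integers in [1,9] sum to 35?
Coefficient of x^35 in (x + x² + ... + x^9)^6. By inclusion-exclusion on dice exceeding 9: Σ_j (-1)^j C(6,j)·C(35-1-9j, 5) = C(6,0)·C(34,5) - C(6,1)·C(25,5) + C(6,2)·C(16,5) - C(6,3)·C(7,5) = 1·278256 - 6·53130 + 15·4368 - 20·21 = 24576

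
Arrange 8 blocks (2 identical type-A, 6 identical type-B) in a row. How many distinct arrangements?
8! / (2! × 6!) = 28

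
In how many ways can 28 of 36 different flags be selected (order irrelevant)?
C(36,28) = 36!/(28!×8!) = 30260340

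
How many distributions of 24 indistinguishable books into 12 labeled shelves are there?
C(24+12-1, 12-1) = C(35, 11) = 417225900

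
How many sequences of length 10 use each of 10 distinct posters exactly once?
10! = 3628800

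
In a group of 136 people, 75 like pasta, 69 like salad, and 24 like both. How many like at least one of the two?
|A∪B| = |A| + |B| - |A∩B| = 75 + 69 - 24 = 120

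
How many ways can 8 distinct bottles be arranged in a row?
8! = 40320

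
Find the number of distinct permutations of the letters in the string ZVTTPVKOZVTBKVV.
15! / (2! × 3! × 2! × 1! × 1! × 1! × 5!) = 454053600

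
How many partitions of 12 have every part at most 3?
Let r_j(i) = number of partitions of i into parts ≤ j, for i = 0..12. r_1(i) = 1 for all i; r_j(i) = r_{j-1}(i) + r_j(i-j). Rows j = 2..3: ≤2: 1 1 2 2 3 3 4 4 5 5 6 6 7; ≤3: 1 1 2 3 4 5 7 8 10 12 14 16 19. r_3(12) = 19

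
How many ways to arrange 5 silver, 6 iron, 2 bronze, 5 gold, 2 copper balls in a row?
20! / (5! × 6! × 2! × 5! × 2!) = 58663725120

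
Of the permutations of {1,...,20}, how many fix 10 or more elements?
Exactly j fixed points: C(20,j)·!(20-j); sum over j ≥ 10 (derangement numbers via !m = (m-1)·(!(m-1) + !(m-2)): !0..!10 = 1, 0, 1, 2, 9, 44, 265, 1854, 14833, 133496, 1334961). Σ_{j=10}^{20} C(20,j)·!(20-j) = C(20,10)·!10 + C(20,11)·!9 + C(20,12)·!8 + C(20,13)·!7 + C(20,14)·!6 + C(20,15)·!5 + C(20,16)·!4 + C(20,17)·!3 + C(20,18)·!2 + C(20,19)·!1 + C(20,20)·!0 = 184756·1334961 + 167960·133496 + 125970·14833 + 77520·1854 + 38760·265 + 15504·44 + 4845·9 + 1140·2 + 190·1 + 20·0 + 1·1 = 271087277418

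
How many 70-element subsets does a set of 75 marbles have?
C(75,70) = 75!/(70!×5!) = 17259390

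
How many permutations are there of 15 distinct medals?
15! = 1307674368000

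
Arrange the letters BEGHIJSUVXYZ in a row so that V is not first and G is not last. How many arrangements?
By inclusion-exclusion: 12! - 2×(12-1)! + (12-2)! = 479001600 - 79833600 + 3628800 = 402796800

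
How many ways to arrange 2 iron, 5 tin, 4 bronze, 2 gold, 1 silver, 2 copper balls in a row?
16! / (2! × 5! × 4! × 2! × 1! × 2!) = 908107200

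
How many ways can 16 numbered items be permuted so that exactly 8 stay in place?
Choose the 8 fixed points C(16,8) = 12870, derange the rest: !8 = Σ_{j=0}^{8} (-1)^j·8!/j! = 40320 - 40320 + 20160 - 6720 + 1680 - 336 + 56 - 8 + 1 = 14833. Product = 12870 × 14833 = 190900710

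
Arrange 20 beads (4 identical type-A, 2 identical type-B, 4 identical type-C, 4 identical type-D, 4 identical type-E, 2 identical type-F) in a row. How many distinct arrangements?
20! / (4! × 2! × 4! × 4! × 4! × 2!) = 1833241410000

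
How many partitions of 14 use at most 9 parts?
By conjugation, equals partitions of 14 into parts ≤ 9. Let r_j(i) = number of partitions of i into parts ≤ j, for i = 0..14. r_1(i) = 1 for all i; r_j(i) = r_{j-1}(i) + r_j(i-j). Rows j = 2..9: ≤2: 1 1 2 2 3 3 4 4 5 5 6 6 7 7 8; ≤3: 1 1 2 3 4 5 7 8 10 12 14 16 19 21 24; ≤4: 1 1 2 3 5 6 9 11 15 18 23 27 34 39 47; ≤5: 1 1 2 3 5 7 10 13 18 23 30 37 47 57 70; ≤6: 1 1 2 3 5 7 11 14 20 26 35 44 58 71 90; ≤7: 1 1 2 3 5 7 11 15 21 28 38 49 65 82 105; ≤8: 1 1 2 3 5 7 11 15 22 29 40 52 70 89 116; ≤9: 1 1 2 3 5 7 11 15 22 30 41 54 73 94 123. r_9(14) = 123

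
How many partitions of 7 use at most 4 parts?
By conjugation, equals partitions of 7 into parts ≤ 4. Let r_j(i) = number of partitions of i into parts ≤ j, for i = 0..7. r_1(i) = 1 for all i; r_j(i) = r_{j-1}(i) + r_j(i-j). Rows j = 2..4: ≤2: 1 1 2 2 3 3 4 4; ≤3: 1 1 2 3 4 5 7 8; ≤4: 1 1 2 3 5 6 9 11. r_4(7) = 11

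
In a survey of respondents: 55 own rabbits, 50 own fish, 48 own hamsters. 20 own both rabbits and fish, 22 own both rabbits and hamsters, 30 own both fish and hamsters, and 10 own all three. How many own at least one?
|A∪B∪C| = 55+50+48-20-22-30+10 = 91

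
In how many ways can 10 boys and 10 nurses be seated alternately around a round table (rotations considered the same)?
Fix one of the boys: (10-1)! ways for the remaining boys, × 10! ways for the nurses = 362880 × 3628800 = 1316818944000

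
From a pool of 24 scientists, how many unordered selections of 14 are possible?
C(24,14) = 24!/(14!×10!) = 1961256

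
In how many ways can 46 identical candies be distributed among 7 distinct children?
C(46+7-1, 7-1) = C(52, 6) = 20358520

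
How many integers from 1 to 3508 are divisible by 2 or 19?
⌊3508/2⌋ + ⌊3508/19⌋ - ⌊3508/38⌋ = 1754 + 184 - 92 = 1846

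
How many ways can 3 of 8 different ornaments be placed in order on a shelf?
P(8,3) = 8!/(8-3)! = 336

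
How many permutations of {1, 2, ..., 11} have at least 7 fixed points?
Exactly j fixed points: C(11,j)·!(11-j); sum over j ≥ 7 (derangement numbers via !m = (m-1)·(!(m-1) + !(m-2)): !0..!4 = 1, 0, 1, 2, 9). Σ_{j=7}^{11} C(11,j)·!(11-j) = C(11,7)·!4 + C(11,8)·!3 + C(11,9)·!2 + C(11,10)·!1 + C(11,11)·!0 = 330·9 + 165·2 + 55·1 + 11·0 + 1·1 = 3356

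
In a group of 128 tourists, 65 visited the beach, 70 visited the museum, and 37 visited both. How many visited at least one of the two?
|A∪B| = |A| + |B| - |A∩B| = 65 + 70 - 37 = 98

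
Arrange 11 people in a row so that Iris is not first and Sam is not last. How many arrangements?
By inclusion-exclusion: 11! - 2×(11-1)! + (11-2)! = 39916800 - 7257600 + 362880 = 33022080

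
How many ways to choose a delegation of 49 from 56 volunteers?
C(56,49) = 56!/(49!×7!) = 231917400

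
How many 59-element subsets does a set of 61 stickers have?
C(61,59) = 61!/(59!×2!) = 1830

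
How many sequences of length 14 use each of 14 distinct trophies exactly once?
14! = 87178291200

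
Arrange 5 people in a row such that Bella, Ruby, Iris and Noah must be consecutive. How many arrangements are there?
Treat the 4 as one block: (5-4+1)! × 4! = 2 × 24 = 48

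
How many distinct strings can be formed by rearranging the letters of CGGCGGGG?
8! / (2! × 6!) = 28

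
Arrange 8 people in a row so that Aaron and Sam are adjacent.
Treat as block: (8-1)! × 2! = 5040 × 2 = 10080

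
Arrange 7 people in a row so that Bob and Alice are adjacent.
Treat as block: (7-1)! × 2! = 720 × 2 = 1440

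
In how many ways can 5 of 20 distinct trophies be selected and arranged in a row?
P(20,5) = 20!/(20-5)! = 1860480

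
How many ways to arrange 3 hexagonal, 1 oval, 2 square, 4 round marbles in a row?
10! / (3! × 1! × 2! × 4!) = 12600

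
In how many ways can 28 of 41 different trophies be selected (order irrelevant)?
C(41,28) = 41!/(28!×13!) = 17620076360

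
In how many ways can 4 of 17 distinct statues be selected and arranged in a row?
P(17,4) = 17!/(17-4)! = 57120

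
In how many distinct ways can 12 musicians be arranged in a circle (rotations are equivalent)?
Circular: fix one position, arrange the rest. (12-1)! = 39916800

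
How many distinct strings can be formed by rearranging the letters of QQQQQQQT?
8! / (1! × 7!) = 8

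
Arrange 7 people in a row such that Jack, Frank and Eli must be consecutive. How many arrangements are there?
Treat the 3 as one block: (7-3+1)! × 3! = 120 × 6 = 720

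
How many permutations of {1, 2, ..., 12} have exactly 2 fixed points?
Choose the 2 fixed points C(12,2) = 66, derange the rest: !10 = Σ_{j=0}^{10} (-1)^j·10!/j! = 3628800 - 3628800 + 1814400 - 604800 + 151200 - 30240 + 5040 - 720 + 90 - 10 + 1 = 1334961. Product = 66 × 1334961 = 88107426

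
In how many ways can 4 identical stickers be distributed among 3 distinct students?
C(4+3-1, 3-1) = C(6, 2) = 15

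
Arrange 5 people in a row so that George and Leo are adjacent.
Treat as block: (5-1)! × 2! = 24 × 2 = 48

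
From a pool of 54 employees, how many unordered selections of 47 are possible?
C(54,47) = 54!/(47!×7!) = 177100560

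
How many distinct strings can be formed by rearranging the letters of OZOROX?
6! / (1! × 1! × 1! × 3!) = 120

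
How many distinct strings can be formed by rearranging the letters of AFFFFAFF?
8! / (2! × 6!) = 28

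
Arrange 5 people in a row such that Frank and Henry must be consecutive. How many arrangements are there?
Treat the 2 as one block: (5-2+1)! × 2! = 24 × 2 = 48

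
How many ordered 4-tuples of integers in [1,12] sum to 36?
Coefficient of x^36 in (x + x² + ... + x^12)^4. By inclusion-exclusion on dice exceeding 12: Σ_j (-1)^j C(4,j)·C(36-1-12j, 3) = C(4,0)·C(35,3) - C(4,1)·C(23,3) + C(4,2)·C(11,3) = 1·6545 - 4·1771 + 6·165 = 451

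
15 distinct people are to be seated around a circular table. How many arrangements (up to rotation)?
Circular: fix one position, arrange the rest. (15-1)! = 87178291200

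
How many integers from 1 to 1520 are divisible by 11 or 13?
⌊1520/11⌋ + ⌊1520/13⌋ - ⌊1520/143⌋ = 138 + 116 - 10 = 244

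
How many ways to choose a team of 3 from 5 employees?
C(5,3) = 5!/(3!×2!) = 10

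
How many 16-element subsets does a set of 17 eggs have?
C(17,16) = 17!/(16!×1!) = 17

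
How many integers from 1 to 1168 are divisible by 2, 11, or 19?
⌊1168/2⌋+⌊1168/11⌋+⌊1168/19⌋ - ⌊1168/22⌋-⌊1168/38⌋-⌊1168/209⌋ + ⌊1168/418⌋ = 584+106+61 - 53-30-5 + 2 = 665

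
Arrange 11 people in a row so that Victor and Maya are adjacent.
Treat as block: (11-1)! × 2! = 3628800 × 2 = 7257600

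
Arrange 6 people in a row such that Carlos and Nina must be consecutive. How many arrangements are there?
Treat the 2 as one block: (6-2+1)! × 2! = 120 × 2 = 240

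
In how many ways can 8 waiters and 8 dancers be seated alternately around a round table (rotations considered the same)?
Fix one of the waiters: (8-1)! ways for the remaining waiters, × 8! ways for the dancers = 5040 × 40320 = 203212800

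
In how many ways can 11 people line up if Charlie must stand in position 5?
Fix one position: (11-1)! = 3628800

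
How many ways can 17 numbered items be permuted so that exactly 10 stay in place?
Choose the 10 fixed points C(17,10) = 19448, derange the rest: !7 = Σ_{j=0}^{7} (-1)^j·7!/j! = 5040 - 5040 + 2520 - 840 + 210 - 42 + 7 - 1 = 1854. Product = 19448 × 1854 = 36056592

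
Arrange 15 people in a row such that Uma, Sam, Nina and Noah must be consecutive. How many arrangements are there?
Treat the 4 as one block: (15-4+1)! × 4! = 479001600 × 24 = 11496038400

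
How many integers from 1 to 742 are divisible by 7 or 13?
⌊742/7⌋ + ⌊742/13⌋ - ⌊742/91⌋ = 106 + 57 - 8 = 155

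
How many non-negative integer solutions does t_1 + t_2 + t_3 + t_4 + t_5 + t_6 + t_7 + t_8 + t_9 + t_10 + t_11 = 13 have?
C(13+11-1, 11-1) = C(23, 10) = 1144066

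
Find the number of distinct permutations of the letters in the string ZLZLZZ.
6! / (2! × 4!) = 15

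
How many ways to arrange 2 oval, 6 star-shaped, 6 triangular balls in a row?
14! / (2! × 6! × 6!) = 84084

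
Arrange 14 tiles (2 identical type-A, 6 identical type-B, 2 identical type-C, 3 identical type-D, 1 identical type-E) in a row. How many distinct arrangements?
14! / (2! × 6! × 2! × 3! × 1!) = 5045040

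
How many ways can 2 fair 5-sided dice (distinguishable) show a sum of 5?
Coefficient of x^5 in (x + x² + ... + x^5)^2. By inclusion-exclusion on dice exceeding 5: Σ_j (-1)^j C(2,j)·C(5-1-5j, 1) = C(2,0)·C(4,1) = 1·4 = 4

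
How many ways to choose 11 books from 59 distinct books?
C(59,11) = 59!/(11!×48!) = 279871768995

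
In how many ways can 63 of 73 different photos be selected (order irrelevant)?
C(73,63) = 73!/(63!×10!) = 621324937376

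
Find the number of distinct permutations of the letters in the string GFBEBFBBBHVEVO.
14! / (1! × 1! × 2! × 2! × 1! × 2! × 5!) = 90810720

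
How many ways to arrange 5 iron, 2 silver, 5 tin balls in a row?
12! / (5! × 2! × 5!) = 16632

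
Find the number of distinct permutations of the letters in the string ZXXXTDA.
7! / (1! × 1! × 3! × 1! × 1!) = 840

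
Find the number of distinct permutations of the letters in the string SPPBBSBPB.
9! / (2! × 4! × 3!) = 1260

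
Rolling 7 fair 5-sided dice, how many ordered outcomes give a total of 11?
Coefficient of x^11 in (x + x² + ... + x^5)^7. By inclusion-exclusion on dice exceeding 5: Σ_j (-1)^j C(7,j)·C(11-1-5j, 6) = C(7,0)·C(10,6) = 1·210 = 210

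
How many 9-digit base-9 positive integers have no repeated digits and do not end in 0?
Last digit: 8 nonzero choices. First digit: 7 (nonzero, ≠last). Middle 7: P(7,7) = 5040. Total = 282240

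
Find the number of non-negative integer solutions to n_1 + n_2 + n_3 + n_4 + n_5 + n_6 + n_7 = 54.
C(54+7-1, 7-1) = C(60, 6) = 50063860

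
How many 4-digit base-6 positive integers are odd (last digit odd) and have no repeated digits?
Last∈{1,3,5}. Last=0: 0. Last nonzero: 3×4×P(4,2) = 144. Total = 144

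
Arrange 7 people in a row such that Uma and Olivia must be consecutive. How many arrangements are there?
Treat the 2 as one block: (7-2+1)! × 2! = 720 × 2 = 1440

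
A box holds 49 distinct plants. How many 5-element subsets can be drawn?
C(49,5) = 49!/(5!×44!) = 1906884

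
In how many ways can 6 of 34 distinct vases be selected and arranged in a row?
P(34,6) = 34!/(34-6)! = 968330880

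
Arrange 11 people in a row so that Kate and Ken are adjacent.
Treat as block: (11-1)! × 2! = 3628800 × 2 = 7257600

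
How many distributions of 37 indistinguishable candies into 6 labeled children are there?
C(37+6-1, 6-1) = C(42, 5) = 850668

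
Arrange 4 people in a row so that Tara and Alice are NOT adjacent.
Total - adjacent = 4! - (4-1)!×2 = 24 - 12 = 12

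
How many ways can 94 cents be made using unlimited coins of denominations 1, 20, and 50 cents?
Coefficient of x^94 in 1/(1-x^1) · 1/(1-x^20) · 1/(1-x^50). Case on j = number of 50-cent coins (j = 0..1); remainder r = 94 - 50j is made from {1,20} in ⌊r/20⌋+1 ways. r = 94, 44 → 5 + 3 = 8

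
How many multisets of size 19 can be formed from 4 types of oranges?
C(19+4-1, 4-1) = C(22, 3) = 1540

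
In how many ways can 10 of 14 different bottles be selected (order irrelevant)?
C(14,10) = 14!/(10!×4!) = 1001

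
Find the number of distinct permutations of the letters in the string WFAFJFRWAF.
10! / (2! × 2! × 1! × 1! × 4!) = 37800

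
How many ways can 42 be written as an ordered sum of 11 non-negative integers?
C(42+11-1, 11-1) = C(52, 10) = 15820024220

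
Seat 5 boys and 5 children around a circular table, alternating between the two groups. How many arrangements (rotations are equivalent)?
Fix one of the boys: (5-1)! ways for the remaining boys, × 5! ways for the children = 24 × 120 = 2880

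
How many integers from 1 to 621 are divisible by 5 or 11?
⌊621/5⌋ + ⌊621/11⌋ - ⌊621/55⌋ = 124 + 56 - 11 = 169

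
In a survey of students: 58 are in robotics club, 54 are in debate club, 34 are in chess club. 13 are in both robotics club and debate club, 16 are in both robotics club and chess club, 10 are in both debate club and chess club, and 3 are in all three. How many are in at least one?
|A∪B∪C| = 58+54+34-13-16-10+3 = 110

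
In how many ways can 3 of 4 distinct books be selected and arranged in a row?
P(4,3) = 4!/(4-3)! = 24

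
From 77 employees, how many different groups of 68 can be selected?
C(77,68) = 77!/(68!×9!) = 161322559475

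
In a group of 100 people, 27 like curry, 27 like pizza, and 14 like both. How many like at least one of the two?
|A∪B| = |A| + |B| - |A∩B| = 27 + 27 - 14 = 40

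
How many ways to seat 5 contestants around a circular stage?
Circular: fix one position, arrange the rest. (5-1)! = 24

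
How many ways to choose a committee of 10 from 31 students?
C(31,10) = 31!/(10!×21!) = 44352165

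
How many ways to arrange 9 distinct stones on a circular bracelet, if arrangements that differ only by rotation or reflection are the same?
(9-1)!/2 = 40320/2 = 20160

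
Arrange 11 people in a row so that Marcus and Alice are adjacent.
Treat as block: (11-1)! × 2! = 3628800 × 2 = 7257600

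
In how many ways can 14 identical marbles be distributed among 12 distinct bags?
C(14+12-1, 12-1) = C(25, 11) = 4457400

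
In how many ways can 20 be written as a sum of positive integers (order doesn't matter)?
Pentagonal recurrence p(n) = p(n-1) + p(n-2) - p(n-5) - p(n-7) + p(n-12) + p(n-15) - ... gives p(0..19) = 1, 1, 2, 3, 5, 7, 11, 15, 22, 30, 42, 56, 77, 101, 135, 176, 231, 297, 385, 490. p(20) = p(19) + p(18) - p(15) - p(13) + p(8) + p(5) = 490 + 385 - 176 - 101 + 22 + 7 = 627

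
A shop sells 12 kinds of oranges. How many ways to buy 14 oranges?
C(14+12-1, 12-1) = C(25, 11) = 4457400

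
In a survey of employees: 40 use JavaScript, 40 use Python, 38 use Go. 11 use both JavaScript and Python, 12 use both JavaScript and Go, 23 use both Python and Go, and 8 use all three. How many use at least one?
|A∪B∪C| = 40+40+38-11-12-23+8 = 80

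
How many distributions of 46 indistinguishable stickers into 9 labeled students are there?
C(46+9-1, 9-1) = C(54, 8) = 1040465790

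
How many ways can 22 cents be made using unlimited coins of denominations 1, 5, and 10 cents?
Coefficient of x^22 in 1/(1-x^1) · 1/(1-x^5) · 1/(1-x^10). Case on j = number of 10-cent coins (j = 0..2); remainder r = 22 - 10j is made from {1,5} in ⌊r/5⌋+1 ways. r = 22, 12, 2 → 5 + 3 + 1 = 9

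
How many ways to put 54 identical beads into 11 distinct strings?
C(54+11-1, 11-1) = C(64, 10) = 151473214816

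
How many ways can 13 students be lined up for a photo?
13! = 6227020800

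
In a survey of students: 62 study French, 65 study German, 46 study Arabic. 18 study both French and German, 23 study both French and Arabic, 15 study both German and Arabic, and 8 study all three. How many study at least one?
|A∪B∪C| = 62+65+46-18-23-15+8 = 125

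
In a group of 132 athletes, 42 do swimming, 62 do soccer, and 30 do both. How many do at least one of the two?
|A∪B| = |A| + |B| - |A∩B| = 42 + 62 - 30 = 74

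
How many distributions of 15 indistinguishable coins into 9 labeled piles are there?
C(15+9-1, 9-1) = C(23, 8) = 490314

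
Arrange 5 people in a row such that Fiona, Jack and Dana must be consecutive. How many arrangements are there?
Treat the 3 as one block: (5-3+1)! × 3! = 6 × 6 = 36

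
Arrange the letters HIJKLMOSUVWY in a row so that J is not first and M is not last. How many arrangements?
By inclusion-exclusion: 12! - 2×(12-1)! + (12-2)! = 479001600 - 79833600 + 3628800 = 402796800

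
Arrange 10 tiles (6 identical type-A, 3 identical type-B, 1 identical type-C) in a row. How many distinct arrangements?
10! / (6! × 3! × 1!) = 840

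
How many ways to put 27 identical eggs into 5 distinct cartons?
C(27+5-1, 5-1) = C(31, 4) = 31465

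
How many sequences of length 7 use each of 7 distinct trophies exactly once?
7! = 5040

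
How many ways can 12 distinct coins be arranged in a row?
12! = 479001600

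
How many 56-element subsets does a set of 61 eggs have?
C(61,56) = 61!/(56!×5!) = 5949147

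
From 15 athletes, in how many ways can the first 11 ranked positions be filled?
P(15,11) = 15!/(15-11)! = 54486432000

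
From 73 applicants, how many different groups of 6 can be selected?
C(73,6) = 73!/(6!×67!) = 170230452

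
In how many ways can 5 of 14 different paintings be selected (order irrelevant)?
C(14,5) = 14!/(5!×9!) = 2002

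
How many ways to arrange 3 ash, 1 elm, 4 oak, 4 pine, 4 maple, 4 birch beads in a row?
20! / (3! × 1! × 4! × 4! × 4! × 4!) = 1222160940000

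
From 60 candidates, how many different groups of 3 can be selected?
C(60,3) = 60!/(3!×57!) = 34220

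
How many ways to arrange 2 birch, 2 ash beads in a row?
4! / (2! × 2!) = 6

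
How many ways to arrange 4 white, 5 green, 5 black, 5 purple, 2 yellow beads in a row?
21! / (4! × 5! × 5! × 5! × 2!) = 615969113760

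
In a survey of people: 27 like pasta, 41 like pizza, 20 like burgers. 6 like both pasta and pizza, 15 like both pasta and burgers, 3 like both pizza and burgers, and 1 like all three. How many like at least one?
|A∪B∪C| = 27+41+20-6-15-3+1 = 65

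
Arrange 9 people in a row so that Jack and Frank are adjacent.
Treat as block: (9-1)! × 2! = 40320 × 2 = 80640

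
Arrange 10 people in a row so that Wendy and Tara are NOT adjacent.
Total - adjacent = 10! - (10-1)!×2 = 3628800 - 725760 = 2903040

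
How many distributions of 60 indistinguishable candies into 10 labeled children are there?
C(60+10-1, 10-1) = C(69, 9) = 56672074888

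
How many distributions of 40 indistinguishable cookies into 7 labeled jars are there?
C(40+7-1, 7-1) = C(46, 6) = 9366819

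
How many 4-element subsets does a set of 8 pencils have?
C(8,4) = 8!/(4!×4!) = 70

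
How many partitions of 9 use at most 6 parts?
By conjugation, equals partitions of 9 into parts ≤ 6. Let r_j(i) = number of partitions of i into parts ≤ j, for i = 0..9. r_1(i) = 1 for all i; r_j(i) = r_{j-1}(i) + r_j(i-j). Rows j = 2..6: ≤2: 1 1 2 2 3 3 4 4 5 5; ≤3: 1 1 2 3 4 5 7 8 10 12; ≤4: 1 1 2 3 5 6 9 11 15 18; ≤5: 1 1 2 3 5 7 10 13 18 23; ≤6: 1 1 2 3 5 7 11 14 20 26. r_6(9) = 26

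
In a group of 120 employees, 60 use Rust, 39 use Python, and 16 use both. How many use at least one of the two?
|A∪B| = |A| + |B| - |A∩B| = 60 + 39 - 16 = 83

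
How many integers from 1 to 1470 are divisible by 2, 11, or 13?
⌊1470/2⌋+⌊1470/11⌋+⌊1470/13⌋ - ⌊1470/22⌋-⌊1470/26⌋-⌊1470/143⌋ + ⌊1470/286⌋ = 735+133+113 - 66-56-10 + 5 = 854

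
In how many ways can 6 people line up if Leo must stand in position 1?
Fix one position: (6-1)! = 120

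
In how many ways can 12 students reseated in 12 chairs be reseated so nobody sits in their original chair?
!12 = Σ_{j=0}^{12} (-1)^j·12!/j! = 479001600 - 479001600 + 239500800 - 79833600 + 19958400 - 3991680 + 665280 - 95040 + 11880 - 1320 + 132 - 12 + 1 = 176214841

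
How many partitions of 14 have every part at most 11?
Let r_j(i) = number of partitions of i into parts ≤ j, for i = 0..14. r_1(i) = 1 for all i; r_j(i) = r_{j-1}(i) + r_j(i-j). Rows j = 2..11: ≤2: 1 1 2 2 3 3 4 4 5 5 6 6 7 7 8; ≤3: 1 1 2 3 4 5 7 8 10 12 14 16 19 21 24; ≤4: 1 1 2 3 5 6 9 11 15 18 23 27 34 39 47; ≤5: 1 1 2 3 5 7 10 13 18 23 30 37 47 57 70; ≤6: 1 1 2 3 5 7 11 14 20 26 35 44 58 71 90; ≤7: 1 1 2 3 5 7 11 15 21 28 38 49 65 82 105; ≤8: 1 1 2 3 5 7 11 15 22 29 40 52 70 89 116; ≤9: 1 1 2 3 5 7 11 15 22 30 41 54 73 94 123; ≤10: 1 1 2 3 5 7 11 15 22 30 42 55 75 97 128; ≤11: 1 1 2 3 5 7 11 15 22 30 42 56 76 99 131. r_11(14) = 131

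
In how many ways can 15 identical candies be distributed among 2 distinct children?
C(15+2-1, 2-1) = C(16, 1) = 16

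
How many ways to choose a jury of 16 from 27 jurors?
C(27,16) = 27!/(16!×11!) = 13037895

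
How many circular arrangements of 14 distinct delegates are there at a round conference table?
Circular: fix one position, arrange the rest. (14-1)! = 6227020800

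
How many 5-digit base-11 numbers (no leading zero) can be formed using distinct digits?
First digit: 10 choices (nonzero). Then descending: 10 × 10 × 9 × 8 × 7 = 50400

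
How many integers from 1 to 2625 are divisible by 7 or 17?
⌊2625/7⌋ + ⌊2625/17⌋ - ⌊2625/119⌋ = 375 + 154 - 22 = 507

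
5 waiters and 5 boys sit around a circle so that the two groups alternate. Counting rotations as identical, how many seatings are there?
Fix one of the waiters: (5-1)! ways for the remaining waiters, × 5! ways for the boys = 24 × 120 = 2880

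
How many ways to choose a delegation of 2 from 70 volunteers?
C(70,2) = 70!/(2!×68!) = 2415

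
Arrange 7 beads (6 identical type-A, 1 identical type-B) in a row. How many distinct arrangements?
7! / (6! × 1!) = 7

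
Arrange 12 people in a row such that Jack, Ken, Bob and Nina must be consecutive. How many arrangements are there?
Treat the 4 as one block: (12-4+1)! × 4! = 362880 × 24 = 8709120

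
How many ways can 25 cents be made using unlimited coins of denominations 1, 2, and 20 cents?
Coefficient of x^25 in 1/(1-x^1) · 1/(1-x^2) · 1/(1-x^20). Case on j = number of 20-cent coins (j = 0..1); remainder r = 25 - 20j is made from {1,2} in ⌊r/2⌋+1 ways. r = 25, 5 → 13 + 3 = 16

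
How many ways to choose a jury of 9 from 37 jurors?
C(37,9) = 37!/(9!×28!) = 124403620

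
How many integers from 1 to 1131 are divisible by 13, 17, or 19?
⌊1131/13⌋+⌊1131/17⌋+⌊1131/19⌋ - ⌊1131/221⌋-⌊1131/247⌋-⌊1131/323⌋ + ⌊1131/4199⌋ = 87+66+59 - 5-4-3 + 0 = 200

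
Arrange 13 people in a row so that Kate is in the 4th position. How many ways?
Fix one position: (13-1)! = 479001600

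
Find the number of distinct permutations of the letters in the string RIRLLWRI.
8! / (2! × 2! × 3! × 1!) = 1680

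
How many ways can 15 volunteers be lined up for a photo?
15! = 1307674368000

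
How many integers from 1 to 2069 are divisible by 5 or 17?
⌊2069/5⌋ + ⌊2069/17⌋ - ⌊2069/85⌋ = 413 + 121 - 24 = 510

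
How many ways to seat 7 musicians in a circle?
Circular: fix one position, arrange the rest. (7-1)! = 720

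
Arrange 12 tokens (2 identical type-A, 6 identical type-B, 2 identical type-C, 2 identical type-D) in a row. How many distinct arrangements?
12! / (2! × 6! × 2! × 2!) = 83160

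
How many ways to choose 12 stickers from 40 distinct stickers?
C(40,12) = 40!/(12!×28!) = 5586853480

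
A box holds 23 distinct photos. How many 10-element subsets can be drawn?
C(23,10) = 23!/(10!×13!) = 1144066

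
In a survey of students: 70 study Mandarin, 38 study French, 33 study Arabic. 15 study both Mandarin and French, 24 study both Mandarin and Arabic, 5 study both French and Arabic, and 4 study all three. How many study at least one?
|A∪B∪C| = 70+38+33-15-24-5+4 = 101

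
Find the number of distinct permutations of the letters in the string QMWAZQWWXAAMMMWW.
16! / (3! × 1! × 1! × 2! × 5! × 4!) = 605404800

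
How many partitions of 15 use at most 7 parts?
By conjugation, equals partitions of 15 into parts ≤ 7. Let r_j(i) = number of partitions of i into parts ≤ j, for i = 0..15. r_1(i) = 1 for all i; r_j(i) = r_{j-1}(i) + r_j(i-j). Rows j = 2..7: ≤2: 1 1 2 2 3 3 4 4 5 5 6 6 7 7 8 8; ≤3: 1 1 2 3 4 5 7 8 10 12 14 16 19 21 24 27; ≤4: 1 1 2 3 5 6 9 11 15 18 23 27 34 39 47 54; ≤5: 1 1 2 3 5 7 10 13 18 23 30 37 47 57 70 84; ≤6: 1 1 2 3 5 7 11 14 20 26 35 44 58 71 90 110; ≤7: 1 1 2 3 5 7 11 15 21 28 38 49 65 82 105 131. r_7(15) = 131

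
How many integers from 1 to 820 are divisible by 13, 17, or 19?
⌊820/13⌋+⌊820/17⌋+⌊820/19⌋ - ⌊820/221⌋-⌊820/247⌋-⌊820/323⌋ + ⌊820/4199⌋ = 63+48+43 - 3-3-2 + 0 = 146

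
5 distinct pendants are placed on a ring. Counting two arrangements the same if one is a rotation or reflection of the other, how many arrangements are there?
(5-1)!/2 = 24/2 = 12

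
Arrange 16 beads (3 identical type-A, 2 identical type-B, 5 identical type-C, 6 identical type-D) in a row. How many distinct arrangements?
16! / (3! × 2! × 5! × 6!) = 20180160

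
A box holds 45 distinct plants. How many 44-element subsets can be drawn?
C(45,44) = 45!/(44!×1!) = 45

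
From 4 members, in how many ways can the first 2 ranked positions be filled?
P(4,2) = 4!/(4-2)! = 12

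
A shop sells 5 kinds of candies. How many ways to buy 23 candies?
C(23+5-1, 5-1) = C(27, 4) = 17550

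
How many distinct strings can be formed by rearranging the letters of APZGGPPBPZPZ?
12! / (3! × 1! × 2! × 1! × 5!) = 332640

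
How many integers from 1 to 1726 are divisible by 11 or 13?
⌊1726/11⌋ + ⌊1726/13⌋ - ⌊1726/143⌋ = 156 + 132 - 12 = 276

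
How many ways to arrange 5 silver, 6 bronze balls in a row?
11! / (5! × 6!) = 462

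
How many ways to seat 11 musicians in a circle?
Circular: fix one position, arrange the rest. (11-1)! = 3628800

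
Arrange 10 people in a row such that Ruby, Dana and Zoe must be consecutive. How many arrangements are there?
Treat the 3 as one block: (10-3+1)! × 3! = 40320 × 6 = 241920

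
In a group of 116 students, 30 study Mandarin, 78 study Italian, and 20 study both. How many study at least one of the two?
|A∪B| = |A| + |B| - |A∩B| = 30 + 78 - 20 = 88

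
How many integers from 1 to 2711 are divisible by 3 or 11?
⌊2711/3⌋ + ⌊2711/11⌋ - ⌊2711/33⌋ = 903 + 246 - 82 = 1067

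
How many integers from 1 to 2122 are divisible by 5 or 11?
⌊2122/5⌋ + ⌊2122/11⌋ - ⌊2122/55⌋ = 424 + 192 - 38 = 578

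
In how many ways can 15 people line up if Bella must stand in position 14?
Fix one position: (15-1)! = 87178291200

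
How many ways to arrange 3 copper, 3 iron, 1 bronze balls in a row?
7! / (3! × 3! × 1!) = 140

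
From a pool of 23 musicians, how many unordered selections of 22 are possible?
C(23,22) = 23!/(22!×1!) = 23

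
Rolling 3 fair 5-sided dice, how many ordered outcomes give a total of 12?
Coefficient of x^12 in (x + x² + ... + x^5)^3. By inclusion-exclusion on dice exceeding 5: Σ_j (-1)^j C(3,j)·C(12-1-5j, 2) = C(3,0)·C(11,2) - C(3,1)·C(6,2) = 1·55 - 3·15 = 10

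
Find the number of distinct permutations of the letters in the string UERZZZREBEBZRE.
14! / (4! × 1! × 2! × 4! × 3!) = 12612600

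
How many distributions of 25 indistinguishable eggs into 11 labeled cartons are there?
C(25+11-1, 11-1) = C(35, 10) = 183579396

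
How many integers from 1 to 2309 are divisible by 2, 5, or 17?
⌊2309/2⌋+⌊2309/5⌋+⌊2309/17⌋ - ⌊2309/10⌋-⌊2309/34⌋-⌊2309/85⌋ + ⌊2309/170⌋ = 1154+461+135 - 230-67-27 + 13 = 1439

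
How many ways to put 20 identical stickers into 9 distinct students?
C(20+9-1, 9-1) = C(28, 8) = 3108105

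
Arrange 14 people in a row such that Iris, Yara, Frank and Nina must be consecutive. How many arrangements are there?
Treat the 4 as one block: (14-4+1)! × 4! = 39916800 × 24 = 958003200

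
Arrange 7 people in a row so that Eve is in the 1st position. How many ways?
Fix one position: (7-1)! = 720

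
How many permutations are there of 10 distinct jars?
10! = 3628800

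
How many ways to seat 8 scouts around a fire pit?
Circular: fix one position, arrange the rest. (8-1)! = 5040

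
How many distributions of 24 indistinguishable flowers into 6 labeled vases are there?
C(24+6-1, 6-1) = C(29, 5) = 118755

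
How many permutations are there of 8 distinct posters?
8! = 40320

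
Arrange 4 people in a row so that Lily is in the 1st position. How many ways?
Fix one position: (4-1)! = 6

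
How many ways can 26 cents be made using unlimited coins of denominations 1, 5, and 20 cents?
Coefficient of x^26 in 1/(1-x^1) · 1/(1-x^5) · 1/(1-x^20). Case on j = number of 20-cent coins (j = 0..1); remainder r = 26 - 20j is made from {1,5} in ⌊r/5⌋+1 ways. r = 26, 6 → 6 + 2 = 8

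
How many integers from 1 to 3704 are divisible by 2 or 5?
⌊3704/2⌋ + ⌊3704/5⌋ - ⌊3704/10⌋ = 1852 + 740 - 370 = 2222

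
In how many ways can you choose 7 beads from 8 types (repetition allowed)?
C(7+8-1, 8-1) = C(14, 7) = 3432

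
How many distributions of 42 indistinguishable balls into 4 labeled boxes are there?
C(42+4-1, 4-1) = C(45, 3) = 14190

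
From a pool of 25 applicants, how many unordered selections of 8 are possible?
C(25,8) = 25!/(8!×17!) = 1081575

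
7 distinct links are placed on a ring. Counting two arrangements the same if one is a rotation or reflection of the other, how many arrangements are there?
(7-1)!/2 = 720/2 = 360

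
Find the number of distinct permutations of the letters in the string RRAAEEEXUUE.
11! / (2! × 4! × 2! × 1! × 2!) = 207900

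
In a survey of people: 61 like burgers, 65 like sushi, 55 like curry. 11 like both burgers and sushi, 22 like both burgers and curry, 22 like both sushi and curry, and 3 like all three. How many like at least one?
|A∪B∪C| = 61+65+55-11-22-22+3 = 129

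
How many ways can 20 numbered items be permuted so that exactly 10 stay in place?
Choose the 10 fixed points C(20,10) = 184756, derange the rest: !10 = Σ_{j=0}^{10} (-1)^j·10!/j! = 3628800 - 3628800 + 1814400 - 604800 + 151200 - 30240 + 5040 - 720 + 90 - 10 + 1 = 1334961. Product = 184756 × 1334961 = 246642054516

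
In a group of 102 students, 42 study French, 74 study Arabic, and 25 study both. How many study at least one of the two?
|A∪B| = |A| + |B| - |A∩B| = 42 + 74 - 25 = 91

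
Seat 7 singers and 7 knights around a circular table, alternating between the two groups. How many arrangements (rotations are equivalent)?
Fix one of the singers: (7-1)! ways for the remaining singers, × 7! ways for the knights = 720 × 5040 = 3628800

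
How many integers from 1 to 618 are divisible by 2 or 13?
⌊618/2⌋ + ⌊618/13⌋ - ⌊618/26⌋ = 309 + 47 - 23 = 333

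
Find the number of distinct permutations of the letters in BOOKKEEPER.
10! / (1! × 2! × 2! × 3! × 1! × 1!) = 151200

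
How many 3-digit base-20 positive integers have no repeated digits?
First digit: 19 choices (nonzero). Then descending: 19 × 19 × 18 = 6498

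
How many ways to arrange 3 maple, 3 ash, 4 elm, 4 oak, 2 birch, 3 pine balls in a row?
19! / (3! × 3! × 4! × 4! × 2! × 3!) = 488864376000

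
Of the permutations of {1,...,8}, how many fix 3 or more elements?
Exactly j fixed points: C(8,j)·!(8-j); sum over j ≥ 3 (derangement numbers via !m = (m-1)·(!(m-1) + !(m-2)): !0..!5 = 1, 0, 1, 2, 9, 44). Σ_{j=3}^{8} C(8,j)·!(8-j) = C(8,3)·!5 + C(8,4)·!4 + C(8,5)·!3 + C(8,6)·!2 + C(8,7)·!1 + C(8,8)·!0 = 56·44 + 70·9 + 56·2 + 28·1 + 8·0 + 1·1 = 3235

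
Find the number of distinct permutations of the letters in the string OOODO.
5! / (4! × 1!) = 5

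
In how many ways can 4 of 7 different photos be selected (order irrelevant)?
C(7,4) = 7!/(4!×3!) = 35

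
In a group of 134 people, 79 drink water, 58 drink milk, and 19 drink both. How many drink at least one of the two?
|A∪B| = |A| + |B| - |A∩B| = 79 + 58 - 19 = 118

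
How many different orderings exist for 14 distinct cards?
14! = 87178291200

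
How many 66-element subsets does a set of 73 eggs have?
C(73,66) = 73!/(66!×7!) = 1629348612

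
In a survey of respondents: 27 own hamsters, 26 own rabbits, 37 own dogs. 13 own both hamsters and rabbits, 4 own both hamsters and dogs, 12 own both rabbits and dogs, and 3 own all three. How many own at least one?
|A∪B∪C| = 27+26+37-13-4-12+3 = 64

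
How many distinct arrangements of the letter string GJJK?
4! / (2! × 1! × 1!) = 12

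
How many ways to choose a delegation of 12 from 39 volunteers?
C(39,12) = 39!/(12!×27!) = 3910797436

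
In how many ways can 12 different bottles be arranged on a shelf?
12! = 479001600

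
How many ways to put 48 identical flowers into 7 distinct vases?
C(48+7-1, 7-1) = C(54, 6) = 25827165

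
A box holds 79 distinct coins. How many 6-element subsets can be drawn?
C(79,6) = 79!/(6!×73!) = 277962685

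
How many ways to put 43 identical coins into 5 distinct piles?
C(43+5-1, 5-1) = C(47, 4) = 178365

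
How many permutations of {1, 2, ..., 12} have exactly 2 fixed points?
Choose the 2 fixed points C(12,2) = 66, derange the rest: !10 = Σ_{j=0}^{10} (-1)^j·10!/j! = 3628800 - 3628800 + 1814400 - 604800 + 151200 - 30240 + 5040 - 720 + 90 - 10 + 1 = 1334961. Product = 66 × 1334961 = 88107426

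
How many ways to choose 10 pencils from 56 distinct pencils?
C(56,10) = 56!/(10!×46!) = 35607051480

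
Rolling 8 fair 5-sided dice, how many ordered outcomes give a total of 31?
Coefficient of x^31 in (x + x² + ... + x^5)^8. By inclusion-exclusion on dice exceeding 5: Σ_j (-1)^j C(8,j)·C(31-1-5j, 7) = C(8,0)·C(30,7) - C(8,1)·C(25,7) + C(8,2)·C(20,7) - C(8,3)·C(15,7) + C(8,4)·C(10,7) = 1·2035800 - 8·480700 + 28·77520 - 56·6435 + 70·120 = 8800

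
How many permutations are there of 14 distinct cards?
14! = 87178291200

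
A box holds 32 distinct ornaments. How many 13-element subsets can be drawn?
C(32,13) = 32!/(13!×19!) = 347373600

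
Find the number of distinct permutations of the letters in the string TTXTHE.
6! / (1! × 1! × 1! × 3!) = 120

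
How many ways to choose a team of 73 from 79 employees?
C(79,73) = 79!/(73!×6!) = 277962685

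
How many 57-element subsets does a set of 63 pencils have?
C(63,57) = 63!/(57!×6!) = 67945521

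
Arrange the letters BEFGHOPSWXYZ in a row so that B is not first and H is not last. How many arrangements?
By inclusion-exclusion: 12! - 2×(12-1)! + (12-2)! = 479001600 - 79833600 + 3628800 = 402796800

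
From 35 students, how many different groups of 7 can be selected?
C(35,7) = 35!/(7!×28!) = 6724520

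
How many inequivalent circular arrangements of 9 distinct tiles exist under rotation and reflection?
(9-1)!/2 = 40320/2 = 20160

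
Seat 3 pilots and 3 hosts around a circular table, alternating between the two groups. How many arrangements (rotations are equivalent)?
Fix one of the pilots: (3-1)! ways for the remaining pilots, × 3! ways for the hosts = 2 × 6 = 12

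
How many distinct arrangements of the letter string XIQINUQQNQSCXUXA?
16! / (2! × 2! × 1! × 1! × 1! × 2! × 3! × 4!) = 18162144000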